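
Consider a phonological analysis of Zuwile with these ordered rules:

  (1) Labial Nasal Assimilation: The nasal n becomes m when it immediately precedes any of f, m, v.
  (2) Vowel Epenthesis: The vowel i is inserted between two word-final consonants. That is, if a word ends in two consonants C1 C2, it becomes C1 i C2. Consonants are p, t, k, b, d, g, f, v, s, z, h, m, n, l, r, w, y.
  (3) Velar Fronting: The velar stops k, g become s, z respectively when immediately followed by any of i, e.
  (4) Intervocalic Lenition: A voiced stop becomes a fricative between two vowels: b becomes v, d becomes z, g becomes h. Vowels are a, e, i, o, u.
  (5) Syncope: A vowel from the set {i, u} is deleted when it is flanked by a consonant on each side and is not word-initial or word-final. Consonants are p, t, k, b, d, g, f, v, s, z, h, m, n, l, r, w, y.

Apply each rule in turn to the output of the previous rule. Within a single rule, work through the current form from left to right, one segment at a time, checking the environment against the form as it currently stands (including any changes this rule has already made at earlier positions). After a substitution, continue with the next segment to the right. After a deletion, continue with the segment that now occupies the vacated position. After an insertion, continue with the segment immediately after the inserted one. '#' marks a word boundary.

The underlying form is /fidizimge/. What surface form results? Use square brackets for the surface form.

[fzzmze]

(1) Labial Nasal Assimilation: no change — [fidizimge]
(2) Vowel Epenthesis: no change — [fidizimge]
(3) Velar Fronting: [fidizimge] → [fidizimze]
(4) Intervocalic Lenition: [fidizimze] → [fizizimze]
(5) Syncope: [fizizimze] → [fzzmze]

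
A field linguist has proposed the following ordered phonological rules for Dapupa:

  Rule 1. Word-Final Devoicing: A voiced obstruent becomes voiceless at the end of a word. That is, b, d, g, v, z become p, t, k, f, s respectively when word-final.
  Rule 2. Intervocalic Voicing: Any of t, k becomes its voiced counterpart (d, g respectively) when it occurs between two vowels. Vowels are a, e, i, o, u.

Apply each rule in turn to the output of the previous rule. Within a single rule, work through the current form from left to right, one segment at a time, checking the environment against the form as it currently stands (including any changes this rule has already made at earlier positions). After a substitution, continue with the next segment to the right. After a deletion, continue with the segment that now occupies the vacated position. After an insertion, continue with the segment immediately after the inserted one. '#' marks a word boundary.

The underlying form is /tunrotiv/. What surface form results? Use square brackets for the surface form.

Rule 1 Word-Final Devoicing: [tunrotiv] → [tunrotif]
Rule 2 Intervocalic Voicing: [tunrotif] → [tunrodif]

[tunrodif]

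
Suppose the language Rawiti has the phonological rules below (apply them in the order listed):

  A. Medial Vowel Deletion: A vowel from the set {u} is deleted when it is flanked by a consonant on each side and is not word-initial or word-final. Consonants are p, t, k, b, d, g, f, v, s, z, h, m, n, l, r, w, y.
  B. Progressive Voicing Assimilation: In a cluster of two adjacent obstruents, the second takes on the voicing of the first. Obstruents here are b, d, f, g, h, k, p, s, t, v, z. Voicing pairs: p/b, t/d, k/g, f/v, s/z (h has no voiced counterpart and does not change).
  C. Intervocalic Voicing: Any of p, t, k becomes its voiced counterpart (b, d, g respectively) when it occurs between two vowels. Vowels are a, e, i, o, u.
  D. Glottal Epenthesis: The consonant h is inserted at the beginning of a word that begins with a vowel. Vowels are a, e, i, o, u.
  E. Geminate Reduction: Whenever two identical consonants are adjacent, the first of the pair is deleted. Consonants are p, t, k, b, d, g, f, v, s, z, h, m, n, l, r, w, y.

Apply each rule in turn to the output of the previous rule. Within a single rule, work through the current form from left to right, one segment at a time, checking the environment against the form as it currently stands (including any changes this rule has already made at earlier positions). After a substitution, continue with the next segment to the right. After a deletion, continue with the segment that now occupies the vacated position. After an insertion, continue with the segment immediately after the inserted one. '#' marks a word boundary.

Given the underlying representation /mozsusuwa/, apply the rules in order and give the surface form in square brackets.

[mozwa]

A Medial Vowel Deletion: [mozsusuwa] → [mozsswa]
B Progressive Voicing Assimilation: [mozsswa] → [mozzzwa]
C Intervocalic Voicing: no change — [mozzzwa]
D Glottal Epenthesis: no change — [mozzzwa]
E Geminate Reduction: [mozzzwa] → [mozwa]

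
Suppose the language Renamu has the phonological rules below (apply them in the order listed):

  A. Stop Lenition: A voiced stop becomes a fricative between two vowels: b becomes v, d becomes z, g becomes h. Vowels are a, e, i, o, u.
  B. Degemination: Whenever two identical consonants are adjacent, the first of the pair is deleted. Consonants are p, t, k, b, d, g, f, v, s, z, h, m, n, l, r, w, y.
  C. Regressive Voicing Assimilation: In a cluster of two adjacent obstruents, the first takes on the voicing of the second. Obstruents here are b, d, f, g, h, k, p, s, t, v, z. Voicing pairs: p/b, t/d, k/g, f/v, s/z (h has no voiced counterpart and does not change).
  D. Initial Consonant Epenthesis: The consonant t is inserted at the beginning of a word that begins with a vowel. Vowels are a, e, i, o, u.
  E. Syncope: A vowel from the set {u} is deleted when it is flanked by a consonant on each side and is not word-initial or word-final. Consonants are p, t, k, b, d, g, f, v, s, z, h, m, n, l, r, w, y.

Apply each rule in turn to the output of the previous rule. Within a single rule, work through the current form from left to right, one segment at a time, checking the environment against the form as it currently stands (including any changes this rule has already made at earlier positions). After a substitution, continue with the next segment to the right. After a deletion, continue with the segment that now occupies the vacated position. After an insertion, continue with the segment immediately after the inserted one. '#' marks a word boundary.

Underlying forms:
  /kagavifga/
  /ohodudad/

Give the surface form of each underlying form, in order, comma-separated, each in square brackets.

/kagavifga/:
  A Stop Lenition: [kagavifga] → [kahavifga]
  B Degemination: no change — [kahavifga]
  C Regressive Voicing Assimilation: [kahavifga] → [kahavivga]
  D Initial Consonant Epenthesis: no change — [kahavivga]
  E Syncope: no change — [kahavivga]
/ohodudad/:
  A Stop Lenition: [ohodudad] → [ohozuzad]
  B Degemination: no change — [ohozuzad]
  C Regressive Voicing Assimilation: no change — [ohozuzad]
  D Initial Consonant Epenthesis: [ohozuzad] → [tohozuzad]
  E Syncope: [tohozuzad] → [tohozzad]

[kahavivga], [tohozzad]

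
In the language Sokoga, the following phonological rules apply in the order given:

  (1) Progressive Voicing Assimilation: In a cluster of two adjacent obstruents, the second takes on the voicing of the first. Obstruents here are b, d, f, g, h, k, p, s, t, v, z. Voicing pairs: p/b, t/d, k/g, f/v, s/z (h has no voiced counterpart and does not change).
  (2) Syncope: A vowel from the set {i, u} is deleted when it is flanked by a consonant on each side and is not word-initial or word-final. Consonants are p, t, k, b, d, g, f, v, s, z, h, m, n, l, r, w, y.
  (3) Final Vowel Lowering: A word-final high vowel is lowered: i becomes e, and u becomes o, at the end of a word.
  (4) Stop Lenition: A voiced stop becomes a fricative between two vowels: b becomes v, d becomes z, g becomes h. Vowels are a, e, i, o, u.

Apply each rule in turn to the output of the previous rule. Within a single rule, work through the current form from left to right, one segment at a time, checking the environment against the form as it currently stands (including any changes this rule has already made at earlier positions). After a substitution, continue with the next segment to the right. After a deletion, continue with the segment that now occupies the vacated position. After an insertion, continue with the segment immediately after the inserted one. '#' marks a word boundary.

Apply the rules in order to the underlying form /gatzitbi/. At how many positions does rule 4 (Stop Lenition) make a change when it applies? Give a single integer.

(1) Progressive Voicing Assimilation: [gatzitbi] → [gatsitpi]
(2) Syncope: [gatsitpi] → [gatstpi]
(3) Final Vowel Lowering: [gatstpi] → [gatstpe]
(4) Stop Lenition: no change — [gatstpe]
Rule 4 changed 0 position(s).

0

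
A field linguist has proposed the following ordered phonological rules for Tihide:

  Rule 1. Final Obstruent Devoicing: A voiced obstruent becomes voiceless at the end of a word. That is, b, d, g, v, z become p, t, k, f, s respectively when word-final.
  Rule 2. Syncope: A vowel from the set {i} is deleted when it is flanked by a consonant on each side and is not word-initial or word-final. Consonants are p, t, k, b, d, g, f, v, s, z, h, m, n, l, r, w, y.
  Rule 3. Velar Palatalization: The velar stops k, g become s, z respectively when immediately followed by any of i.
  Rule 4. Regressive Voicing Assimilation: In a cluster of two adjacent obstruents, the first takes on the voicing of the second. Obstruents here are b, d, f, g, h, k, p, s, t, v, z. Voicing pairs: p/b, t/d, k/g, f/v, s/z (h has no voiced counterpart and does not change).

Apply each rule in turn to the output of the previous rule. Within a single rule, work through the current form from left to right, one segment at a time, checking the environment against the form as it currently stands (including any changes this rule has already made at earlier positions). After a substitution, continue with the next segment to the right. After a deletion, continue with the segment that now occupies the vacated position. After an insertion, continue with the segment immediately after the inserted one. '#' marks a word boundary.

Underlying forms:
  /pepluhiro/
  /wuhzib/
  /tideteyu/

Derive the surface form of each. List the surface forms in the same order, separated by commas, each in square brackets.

[pepluhro], [wuhsp], [ddeteyu]

/pepluhiro/:
  Rule 1 Final Obstruent Devoicing: no change — [pepluhiro]
  Rule 2 Syncope: [pepluhiro] → [pepluhro]
  Rule 3 Velar Palatalization: no change — [pepluhro]
  Rule 4 Regressive Voicing Assimilation: no change — [pepluhro]
/wuhzib/:
  Rule 1 Final Obstruent Devoicing: [wuhzib] → [wuhzip]
  Rule 2 Syncope: [wuhzip] → [wuhzp]
  Rule 3 Velar Palatalization: no change — [wuhzp]
  Rule 4 Regressive Voicing Assimilation: [wuhzp] → [wuhsp]
/tideteyu/:
  Rule 1 Final Obstruent Devoicing: no change — [tideteyu]
  Rule 2 Syncope: [tideteyu] → [tdeteyu]
  Rule 3 Velar Palatalization: no change — [tdeteyu]
  Rule 4 Regressive Voicing Assimilation: [tdeteyu] → [ddeteyu]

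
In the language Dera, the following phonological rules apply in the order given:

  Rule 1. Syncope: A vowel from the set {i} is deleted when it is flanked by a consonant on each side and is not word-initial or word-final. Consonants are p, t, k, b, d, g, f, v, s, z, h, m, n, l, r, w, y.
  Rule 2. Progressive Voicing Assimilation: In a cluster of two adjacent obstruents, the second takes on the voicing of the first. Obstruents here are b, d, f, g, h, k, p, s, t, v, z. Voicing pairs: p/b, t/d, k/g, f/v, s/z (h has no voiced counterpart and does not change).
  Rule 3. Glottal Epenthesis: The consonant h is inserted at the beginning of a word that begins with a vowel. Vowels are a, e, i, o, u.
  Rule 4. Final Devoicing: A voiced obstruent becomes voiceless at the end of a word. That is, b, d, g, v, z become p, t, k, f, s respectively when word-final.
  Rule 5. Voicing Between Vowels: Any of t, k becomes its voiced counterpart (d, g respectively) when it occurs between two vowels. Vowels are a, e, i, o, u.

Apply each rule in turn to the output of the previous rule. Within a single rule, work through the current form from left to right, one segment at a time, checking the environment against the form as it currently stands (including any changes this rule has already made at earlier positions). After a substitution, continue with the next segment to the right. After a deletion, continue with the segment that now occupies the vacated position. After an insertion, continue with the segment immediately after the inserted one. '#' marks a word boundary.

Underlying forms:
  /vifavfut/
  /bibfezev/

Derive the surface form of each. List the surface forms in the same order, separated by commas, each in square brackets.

/vifavfut/:
  Rule 1 Syncope: [vifavfut] → [vfavfut]
  Rule 2 Progressive Voicing Assimilation: [vfavfut] → [vvavvut]
  Rule 3 Glottal Epenthesis: no change — [vvavvut]
  Rule 4 Final Devoicing: no change — [vvavvut]
  Rule 5 Voicing Between Vowels: no change — [vvavvut]
/bibfezev/:
  Rule 1 Syncope: [bibfezev] → [bbfezev]
  Rule 2 Progressive Voicing Assimilation: [bbfezev] → [bbvezev]
  Rule 3 Glottal Epenthesis: no change — [bbvezev]
  Rule 4 Final Devoicing: [bbvezev] → [bbvezef]
  Rule 5 Voicing Between Vowels: no change — [bbvezef]

[vvavvut], [bbvezef]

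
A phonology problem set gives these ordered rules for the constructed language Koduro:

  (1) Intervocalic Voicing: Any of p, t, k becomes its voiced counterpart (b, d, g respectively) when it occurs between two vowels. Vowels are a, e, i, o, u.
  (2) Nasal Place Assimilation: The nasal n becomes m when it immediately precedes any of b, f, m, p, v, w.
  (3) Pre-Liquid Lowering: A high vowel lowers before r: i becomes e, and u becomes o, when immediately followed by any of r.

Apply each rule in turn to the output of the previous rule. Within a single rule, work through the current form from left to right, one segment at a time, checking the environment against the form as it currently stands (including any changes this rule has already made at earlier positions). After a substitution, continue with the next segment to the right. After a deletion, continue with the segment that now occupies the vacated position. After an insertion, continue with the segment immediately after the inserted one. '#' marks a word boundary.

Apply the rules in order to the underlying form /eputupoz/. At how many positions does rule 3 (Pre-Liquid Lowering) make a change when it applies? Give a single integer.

0

(1) Intervocalic Voicing: [eputupoz] → [ebuduboz]
(2) Nasal Place Assimilation: no change — [ebuduboz]
(3) Pre-Liquid Lowering: no change — [ebuduboz]
Rule 3 changed 0 position(s).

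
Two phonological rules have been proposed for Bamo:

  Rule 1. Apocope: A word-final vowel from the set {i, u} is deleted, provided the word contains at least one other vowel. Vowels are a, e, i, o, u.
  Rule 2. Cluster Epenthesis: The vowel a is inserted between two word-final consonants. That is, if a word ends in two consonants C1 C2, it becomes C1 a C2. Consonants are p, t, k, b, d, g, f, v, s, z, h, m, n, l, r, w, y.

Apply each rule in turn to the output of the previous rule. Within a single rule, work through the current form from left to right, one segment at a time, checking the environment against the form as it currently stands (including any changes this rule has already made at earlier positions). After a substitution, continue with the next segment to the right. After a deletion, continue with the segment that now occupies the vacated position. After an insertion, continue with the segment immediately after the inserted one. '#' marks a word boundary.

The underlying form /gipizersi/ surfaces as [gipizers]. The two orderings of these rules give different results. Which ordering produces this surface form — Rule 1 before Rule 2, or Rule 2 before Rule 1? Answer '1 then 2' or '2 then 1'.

2 then 1

Order 1 then 2:
  1 Apocope: [gipizersi] → [gipizers]
  2 Cluster Epenthesis: [gipizers] → [gipizeras]
  result: [gipizeras]
Order 2 then 1:
  2 Cluster Epenthesis: no change — [gipizersi]
  1 Apocope: [gipizersi] → [gipizers]
  result: [gipizers]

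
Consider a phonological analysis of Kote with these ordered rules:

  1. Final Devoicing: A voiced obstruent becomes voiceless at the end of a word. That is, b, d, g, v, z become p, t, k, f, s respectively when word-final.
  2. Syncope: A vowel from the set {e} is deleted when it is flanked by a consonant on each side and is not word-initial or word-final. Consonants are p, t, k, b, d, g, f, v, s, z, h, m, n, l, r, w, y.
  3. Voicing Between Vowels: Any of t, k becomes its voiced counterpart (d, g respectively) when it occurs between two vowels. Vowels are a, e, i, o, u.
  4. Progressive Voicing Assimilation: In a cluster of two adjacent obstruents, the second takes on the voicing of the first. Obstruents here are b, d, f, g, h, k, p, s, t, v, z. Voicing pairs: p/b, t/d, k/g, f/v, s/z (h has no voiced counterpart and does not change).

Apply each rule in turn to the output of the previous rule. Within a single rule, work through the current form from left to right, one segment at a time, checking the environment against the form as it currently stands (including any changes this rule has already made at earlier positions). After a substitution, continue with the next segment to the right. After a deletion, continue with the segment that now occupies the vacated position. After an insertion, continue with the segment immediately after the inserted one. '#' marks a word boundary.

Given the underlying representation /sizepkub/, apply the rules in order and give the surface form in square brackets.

1 Final Devoicing: [sizepkub] → [sizepkup]
2 Syncope: [sizepkup] → [sizpkup]
3 Voicing Between Vowels: no change — [sizpkup]
4 Progressive Voicing Assimilation: [sizpkup] → [sizbgup]

[sizbgup]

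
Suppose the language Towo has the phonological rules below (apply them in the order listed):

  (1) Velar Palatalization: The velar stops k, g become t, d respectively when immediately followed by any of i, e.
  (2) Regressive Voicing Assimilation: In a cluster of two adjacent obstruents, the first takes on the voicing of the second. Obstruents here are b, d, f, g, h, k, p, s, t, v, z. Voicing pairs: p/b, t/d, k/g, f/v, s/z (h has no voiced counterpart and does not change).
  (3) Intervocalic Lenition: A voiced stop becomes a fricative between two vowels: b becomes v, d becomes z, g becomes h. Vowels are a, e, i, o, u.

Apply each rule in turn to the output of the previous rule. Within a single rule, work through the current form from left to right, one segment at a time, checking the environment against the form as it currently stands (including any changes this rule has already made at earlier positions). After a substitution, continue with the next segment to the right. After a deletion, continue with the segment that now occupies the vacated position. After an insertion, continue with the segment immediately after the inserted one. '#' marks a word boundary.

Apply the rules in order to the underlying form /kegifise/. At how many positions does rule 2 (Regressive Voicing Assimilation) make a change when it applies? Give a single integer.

0

(1) Velar Palatalization: [kegifise] → [tedifise]
(2) Regressive Voicing Assimilation: no change — [tedifise]
(3) Intervocalic Lenition: [tedifise] → [tezifise]
Rule 2 changed 0 position(s).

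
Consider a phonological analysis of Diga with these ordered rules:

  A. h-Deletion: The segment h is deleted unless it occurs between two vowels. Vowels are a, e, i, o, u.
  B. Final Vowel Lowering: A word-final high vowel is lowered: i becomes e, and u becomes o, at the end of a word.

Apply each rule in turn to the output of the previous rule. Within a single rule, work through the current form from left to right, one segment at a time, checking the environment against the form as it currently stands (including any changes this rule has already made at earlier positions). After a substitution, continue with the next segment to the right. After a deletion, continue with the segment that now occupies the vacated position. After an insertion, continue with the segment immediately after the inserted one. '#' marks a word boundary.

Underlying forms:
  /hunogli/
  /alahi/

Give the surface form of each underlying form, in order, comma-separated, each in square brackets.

/hunogli/:
  A h-Deletion: [hunogli] → [unogli]
  B Final Vowel Lowering: [unogli] → [unogle]
/alahi/:
  A h-Deletion: no change — [alahi]
  B Final Vowel Lowering: [alahi] → [alahe]

[unogle], [alahe]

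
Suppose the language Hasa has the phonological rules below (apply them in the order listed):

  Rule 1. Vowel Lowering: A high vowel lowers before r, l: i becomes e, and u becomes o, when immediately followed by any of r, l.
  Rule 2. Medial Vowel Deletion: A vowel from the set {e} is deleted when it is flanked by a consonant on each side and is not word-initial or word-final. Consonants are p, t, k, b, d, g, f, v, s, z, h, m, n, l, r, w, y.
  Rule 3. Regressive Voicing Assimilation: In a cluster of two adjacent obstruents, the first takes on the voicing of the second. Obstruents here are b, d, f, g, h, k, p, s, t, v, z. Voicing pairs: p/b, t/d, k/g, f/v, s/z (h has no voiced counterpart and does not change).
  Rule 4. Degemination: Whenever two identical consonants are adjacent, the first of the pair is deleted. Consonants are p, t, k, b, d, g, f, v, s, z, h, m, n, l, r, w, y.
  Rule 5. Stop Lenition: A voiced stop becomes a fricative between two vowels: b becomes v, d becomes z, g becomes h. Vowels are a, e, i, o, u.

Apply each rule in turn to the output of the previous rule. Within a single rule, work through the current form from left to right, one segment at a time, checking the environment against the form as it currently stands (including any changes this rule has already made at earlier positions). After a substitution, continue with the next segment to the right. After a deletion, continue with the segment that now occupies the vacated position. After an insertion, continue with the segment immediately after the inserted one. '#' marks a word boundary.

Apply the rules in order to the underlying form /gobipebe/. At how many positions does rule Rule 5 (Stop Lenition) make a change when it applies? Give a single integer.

2

Rule 1 Vowel Lowering: no change — [gobipebe]
Rule 2 Medial Vowel Deletion: [gobipebe] → [gobipbe]
Rule 3 Regressive Voicing Assimilation: [gobipbe] → [gobibbe]
Rule 4 Degemination: [gobibbe] → [gobibe]
Rule 5 Stop Lenition: [gobibe] → [govive]
Rule Rule 5 changed 2 position(s).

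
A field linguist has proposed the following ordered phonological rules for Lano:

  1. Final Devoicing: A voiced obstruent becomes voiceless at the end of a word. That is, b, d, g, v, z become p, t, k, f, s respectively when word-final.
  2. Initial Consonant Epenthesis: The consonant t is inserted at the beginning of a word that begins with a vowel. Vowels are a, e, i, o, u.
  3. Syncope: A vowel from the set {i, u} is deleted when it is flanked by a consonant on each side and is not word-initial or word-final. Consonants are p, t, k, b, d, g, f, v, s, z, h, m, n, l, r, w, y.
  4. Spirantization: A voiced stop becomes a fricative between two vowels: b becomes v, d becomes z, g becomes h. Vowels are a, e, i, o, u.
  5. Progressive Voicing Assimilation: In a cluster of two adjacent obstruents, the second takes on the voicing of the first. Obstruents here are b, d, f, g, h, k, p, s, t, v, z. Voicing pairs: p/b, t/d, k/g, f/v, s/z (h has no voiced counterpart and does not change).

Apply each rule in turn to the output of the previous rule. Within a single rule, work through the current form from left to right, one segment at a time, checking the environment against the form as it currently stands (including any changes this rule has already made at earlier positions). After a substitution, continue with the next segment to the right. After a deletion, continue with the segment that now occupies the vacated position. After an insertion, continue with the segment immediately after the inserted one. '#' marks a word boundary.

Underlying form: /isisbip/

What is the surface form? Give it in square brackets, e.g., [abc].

1 Final Devoicing: no change — [isisbip]
2 Initial Consonant Epenthesis: [isisbip] → [tisisbip]
3 Syncope: [tisisbip] → [tssbp]
4 Spirantization: no change — [tssbp]
5 Progressive Voicing Assimilation: [tssbp] → [tsspp]

[tsspp]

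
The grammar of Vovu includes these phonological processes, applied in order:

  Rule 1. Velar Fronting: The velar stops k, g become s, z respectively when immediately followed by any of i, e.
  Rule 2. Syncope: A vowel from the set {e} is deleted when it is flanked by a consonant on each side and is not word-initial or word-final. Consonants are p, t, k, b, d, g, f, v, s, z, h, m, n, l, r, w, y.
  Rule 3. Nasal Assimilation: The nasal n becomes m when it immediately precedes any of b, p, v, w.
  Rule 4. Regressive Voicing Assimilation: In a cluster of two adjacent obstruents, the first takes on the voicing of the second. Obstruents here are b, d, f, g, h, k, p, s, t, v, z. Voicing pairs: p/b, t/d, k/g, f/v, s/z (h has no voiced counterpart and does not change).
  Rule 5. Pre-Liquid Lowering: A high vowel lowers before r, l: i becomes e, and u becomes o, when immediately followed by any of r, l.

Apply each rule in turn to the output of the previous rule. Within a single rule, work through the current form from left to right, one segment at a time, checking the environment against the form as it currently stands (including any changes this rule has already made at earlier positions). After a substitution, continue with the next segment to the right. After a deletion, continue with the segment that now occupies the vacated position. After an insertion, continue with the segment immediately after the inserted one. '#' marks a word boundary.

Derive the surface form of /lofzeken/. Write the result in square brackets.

[lovssn]

Rule 1 Velar Fronting: [lofzeken] → [lofzesen]
Rule 2 Syncope: [lofzesen] → [lofzsn]
Rule 3 Nasal Assimilation: no change — [lofzsn]
Rule 4 Regressive Voicing Assimilation: [lofzsn] → [lovssn]
Rule 5 Pre-Liquid Lowering: no change — [lovssn]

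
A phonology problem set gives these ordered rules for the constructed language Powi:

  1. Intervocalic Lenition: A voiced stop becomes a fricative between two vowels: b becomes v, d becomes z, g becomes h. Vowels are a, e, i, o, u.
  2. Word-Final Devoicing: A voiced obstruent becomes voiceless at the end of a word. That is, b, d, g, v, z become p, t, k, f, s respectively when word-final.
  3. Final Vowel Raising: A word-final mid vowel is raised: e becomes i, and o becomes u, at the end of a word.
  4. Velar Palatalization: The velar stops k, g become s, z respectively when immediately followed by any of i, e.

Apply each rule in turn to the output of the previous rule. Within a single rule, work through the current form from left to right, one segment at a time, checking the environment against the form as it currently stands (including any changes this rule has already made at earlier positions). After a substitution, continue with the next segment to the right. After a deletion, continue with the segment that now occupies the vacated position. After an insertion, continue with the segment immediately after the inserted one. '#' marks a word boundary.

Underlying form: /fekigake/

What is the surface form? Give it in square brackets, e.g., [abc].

[fesihasi]

1 Intervocalic Lenition: [fekigake] → [fekihake]
2 Word-Final Devoicing: no change — [fekihake]
3 Final Vowel Raising: [fekihake] → [fekihaki]
4 Velar Palatalization: [fekihaki] → [fesihasi]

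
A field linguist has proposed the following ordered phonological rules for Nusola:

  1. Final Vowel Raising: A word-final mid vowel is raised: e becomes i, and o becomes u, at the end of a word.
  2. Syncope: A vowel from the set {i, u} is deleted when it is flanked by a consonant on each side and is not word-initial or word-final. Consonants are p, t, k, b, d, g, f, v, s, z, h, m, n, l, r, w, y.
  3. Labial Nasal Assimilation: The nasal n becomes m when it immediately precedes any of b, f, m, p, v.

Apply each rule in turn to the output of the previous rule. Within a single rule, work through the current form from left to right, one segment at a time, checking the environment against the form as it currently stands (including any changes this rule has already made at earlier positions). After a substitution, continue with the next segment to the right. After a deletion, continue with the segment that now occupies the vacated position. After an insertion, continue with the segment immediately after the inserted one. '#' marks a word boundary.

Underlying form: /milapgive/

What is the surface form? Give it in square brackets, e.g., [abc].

1 Final Vowel Raising: [milapgive] → [milapgivi]
2 Syncope: [milapgivi] → [mlapgvi]
3 Labial Nasal Assimilation: no change — [mlapgvi]

[mlapgvi]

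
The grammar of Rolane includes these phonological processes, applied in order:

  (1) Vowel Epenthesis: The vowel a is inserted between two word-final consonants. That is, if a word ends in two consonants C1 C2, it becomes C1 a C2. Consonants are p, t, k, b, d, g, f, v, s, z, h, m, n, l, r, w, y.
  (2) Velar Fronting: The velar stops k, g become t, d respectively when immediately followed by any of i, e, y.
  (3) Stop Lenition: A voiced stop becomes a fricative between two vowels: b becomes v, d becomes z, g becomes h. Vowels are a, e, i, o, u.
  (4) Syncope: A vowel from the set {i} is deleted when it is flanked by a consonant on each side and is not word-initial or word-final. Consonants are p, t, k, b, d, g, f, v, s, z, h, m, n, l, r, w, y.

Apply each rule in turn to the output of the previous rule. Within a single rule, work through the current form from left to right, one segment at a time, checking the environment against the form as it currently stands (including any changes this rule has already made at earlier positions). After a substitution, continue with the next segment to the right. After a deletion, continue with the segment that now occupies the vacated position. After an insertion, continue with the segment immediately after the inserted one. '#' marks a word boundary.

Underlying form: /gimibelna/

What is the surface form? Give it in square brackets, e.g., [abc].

[dmvelna]

(1) Vowel Epenthesis: no change — [gimibelna]
(2) Velar Fronting: [gimibelna] → [dimibelna]
(3) Stop Lenition: [dimibelna] → [dimivelna]
(4) Syncope: [dimivelna] → [dmvelna]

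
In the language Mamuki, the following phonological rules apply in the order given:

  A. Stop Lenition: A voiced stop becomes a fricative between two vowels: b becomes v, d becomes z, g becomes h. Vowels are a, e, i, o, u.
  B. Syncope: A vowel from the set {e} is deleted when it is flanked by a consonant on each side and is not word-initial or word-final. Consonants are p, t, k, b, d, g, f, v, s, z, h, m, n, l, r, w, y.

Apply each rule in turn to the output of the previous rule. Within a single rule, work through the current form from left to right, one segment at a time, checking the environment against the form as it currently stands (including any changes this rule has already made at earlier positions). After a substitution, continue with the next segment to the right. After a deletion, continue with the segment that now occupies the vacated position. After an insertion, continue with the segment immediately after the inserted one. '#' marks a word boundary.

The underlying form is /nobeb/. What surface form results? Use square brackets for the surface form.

[novb]

A Stop Lenition: [nobeb] → [noveb]
B Syncope: [noveb] → [novb]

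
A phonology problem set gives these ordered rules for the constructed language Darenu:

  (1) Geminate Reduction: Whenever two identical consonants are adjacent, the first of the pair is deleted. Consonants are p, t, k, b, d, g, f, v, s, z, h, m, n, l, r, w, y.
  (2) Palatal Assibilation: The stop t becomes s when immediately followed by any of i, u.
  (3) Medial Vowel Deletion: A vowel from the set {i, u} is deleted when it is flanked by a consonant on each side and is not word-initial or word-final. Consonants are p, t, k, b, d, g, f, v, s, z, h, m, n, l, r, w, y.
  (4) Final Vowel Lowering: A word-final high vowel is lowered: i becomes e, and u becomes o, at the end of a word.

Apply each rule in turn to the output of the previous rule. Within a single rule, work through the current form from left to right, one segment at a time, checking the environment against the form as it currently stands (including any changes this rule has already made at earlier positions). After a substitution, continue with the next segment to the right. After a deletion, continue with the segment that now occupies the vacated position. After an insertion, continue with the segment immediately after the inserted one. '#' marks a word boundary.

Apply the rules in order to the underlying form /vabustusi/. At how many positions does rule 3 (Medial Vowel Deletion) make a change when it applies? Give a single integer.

2

(1) Geminate Reduction: no change — [vabustusi]
(2) Palatal Assibilation: [vabustusi] → [vabussusi]
(3) Medial Vowel Deletion: [vabussusi] → [vabsssi]
(4) Final Vowel Lowering: [vabsssi] → [vabssse]
Rule 3 changed 2 position(s).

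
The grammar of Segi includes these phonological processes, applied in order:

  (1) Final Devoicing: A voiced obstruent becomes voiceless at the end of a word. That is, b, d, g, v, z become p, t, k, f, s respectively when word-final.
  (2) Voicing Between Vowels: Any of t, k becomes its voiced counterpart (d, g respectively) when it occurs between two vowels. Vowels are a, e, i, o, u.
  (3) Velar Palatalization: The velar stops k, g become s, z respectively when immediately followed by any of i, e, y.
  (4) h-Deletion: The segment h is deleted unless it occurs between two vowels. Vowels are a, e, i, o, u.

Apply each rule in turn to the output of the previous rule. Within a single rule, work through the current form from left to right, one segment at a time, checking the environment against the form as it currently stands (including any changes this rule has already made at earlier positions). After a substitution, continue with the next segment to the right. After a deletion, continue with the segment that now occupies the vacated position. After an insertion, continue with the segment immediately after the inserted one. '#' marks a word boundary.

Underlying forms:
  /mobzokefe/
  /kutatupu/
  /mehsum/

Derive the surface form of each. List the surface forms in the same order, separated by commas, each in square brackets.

[mobzozefe], [kudadupu], [mesum]

/mobzokefe/:
  (1) Final Devoicing: no change — [mobzokefe]
  (2) Voicing Between Vowels: [mobzokefe] → [mobzogefe]
  (3) Velar Palatalization: [mobzogefe] → [mobzozefe]
  (4) h-Deletion: no change — [mobzozefe]
/kutatupu/:
  (1) Final Devoicing: no change — [kutatupu]
  (2) Voicing Between Vowels: [kutatupu] → [kudadupu]
  (3) Velar Palatalization: no change — [kudadupu]
  (4) h-Deletion: no change — [kudadupu]
/mehsum/:
  (1) Final Devoicing: no change — [mehsum]
  (2) Voicing Between Vowels: no change — [mehsum]
  (3) Velar Palatalization: no change — [mehsum]
  (4) h-Deletion: [mehsum] → [mesum]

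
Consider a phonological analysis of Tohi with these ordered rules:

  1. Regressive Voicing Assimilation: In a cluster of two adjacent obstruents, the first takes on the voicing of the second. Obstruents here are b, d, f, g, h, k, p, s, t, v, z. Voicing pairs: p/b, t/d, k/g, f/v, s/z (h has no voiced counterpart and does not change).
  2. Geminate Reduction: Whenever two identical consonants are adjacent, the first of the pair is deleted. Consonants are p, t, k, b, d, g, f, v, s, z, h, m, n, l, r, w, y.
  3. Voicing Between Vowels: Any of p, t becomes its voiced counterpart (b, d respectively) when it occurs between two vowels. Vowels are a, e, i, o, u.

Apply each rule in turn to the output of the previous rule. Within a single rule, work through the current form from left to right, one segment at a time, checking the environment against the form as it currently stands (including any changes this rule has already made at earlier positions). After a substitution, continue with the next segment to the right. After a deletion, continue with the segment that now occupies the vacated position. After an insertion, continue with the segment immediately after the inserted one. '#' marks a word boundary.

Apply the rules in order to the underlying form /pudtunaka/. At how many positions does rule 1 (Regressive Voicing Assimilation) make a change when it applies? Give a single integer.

1

1 Regressive Voicing Assimilation: [pudtunaka] → [puttunaka]
2 Geminate Reduction: [puttunaka] → [putunaka]
3 Voicing Between Vowels: [putunaka] → [pudunaka]
Rule 1 changed 1 position(s).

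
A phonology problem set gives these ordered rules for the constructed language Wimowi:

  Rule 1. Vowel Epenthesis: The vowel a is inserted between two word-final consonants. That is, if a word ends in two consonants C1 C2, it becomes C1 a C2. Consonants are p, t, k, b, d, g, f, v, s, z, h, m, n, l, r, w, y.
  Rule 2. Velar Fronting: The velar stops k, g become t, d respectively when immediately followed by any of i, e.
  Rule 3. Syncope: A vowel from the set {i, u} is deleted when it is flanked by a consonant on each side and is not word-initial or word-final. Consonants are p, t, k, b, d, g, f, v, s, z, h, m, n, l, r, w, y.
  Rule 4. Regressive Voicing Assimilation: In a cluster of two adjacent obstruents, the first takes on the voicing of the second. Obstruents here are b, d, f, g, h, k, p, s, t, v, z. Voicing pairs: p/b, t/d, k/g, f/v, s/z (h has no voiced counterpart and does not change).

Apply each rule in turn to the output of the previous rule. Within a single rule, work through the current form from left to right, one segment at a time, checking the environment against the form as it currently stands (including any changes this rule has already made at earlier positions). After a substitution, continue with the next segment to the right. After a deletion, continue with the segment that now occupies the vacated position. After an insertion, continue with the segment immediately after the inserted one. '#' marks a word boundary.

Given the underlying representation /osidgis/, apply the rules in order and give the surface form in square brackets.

[ozdts]

Rule 1 Vowel Epenthesis: no change — [osidgis]
Rule 2 Velar Fronting: [osidgis] → [osiddis]
Rule 3 Syncope: [osiddis] → [osdds]
Rule 4 Regressive Voicing Assimilation: [osdds] → [ozdts]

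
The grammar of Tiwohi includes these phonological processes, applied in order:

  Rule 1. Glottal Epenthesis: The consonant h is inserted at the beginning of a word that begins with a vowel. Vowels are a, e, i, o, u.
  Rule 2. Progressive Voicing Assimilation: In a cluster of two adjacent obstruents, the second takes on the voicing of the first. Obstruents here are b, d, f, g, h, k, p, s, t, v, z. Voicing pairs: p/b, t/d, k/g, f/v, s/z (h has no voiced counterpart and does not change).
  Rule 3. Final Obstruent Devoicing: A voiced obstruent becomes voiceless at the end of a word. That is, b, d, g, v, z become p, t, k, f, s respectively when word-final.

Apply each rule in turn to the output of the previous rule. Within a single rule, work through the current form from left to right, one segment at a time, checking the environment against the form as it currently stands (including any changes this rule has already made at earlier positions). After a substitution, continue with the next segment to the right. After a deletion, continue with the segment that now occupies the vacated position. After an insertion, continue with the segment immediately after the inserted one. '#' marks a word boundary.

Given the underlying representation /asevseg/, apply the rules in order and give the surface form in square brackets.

Rule 1 Glottal Epenthesis: [asevseg] → [hasevseg]
Rule 2 Progressive Voicing Assimilation: [hasevseg] → [hasevzeg]
Rule 3 Final Obstruent Devoicing: [hasevzeg] → [hasevzek]

[hasevzek]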